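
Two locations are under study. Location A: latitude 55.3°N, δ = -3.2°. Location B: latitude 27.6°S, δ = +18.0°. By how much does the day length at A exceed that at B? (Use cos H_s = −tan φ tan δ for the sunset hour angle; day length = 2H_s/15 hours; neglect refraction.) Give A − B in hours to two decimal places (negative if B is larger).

+0.69 h

A: H_s = arccos(−tan 55.3° · tan -3.2°) = 85.37°, so 2H_s/15 = 11.3827 h.
B: H_s = arccos(−tan -27.6° · tan 18.0°) = 80.22°, so 2H_s/15 = 10.6960 h.
A − B = 11.3827 − 10.6960 = 0.6867 h.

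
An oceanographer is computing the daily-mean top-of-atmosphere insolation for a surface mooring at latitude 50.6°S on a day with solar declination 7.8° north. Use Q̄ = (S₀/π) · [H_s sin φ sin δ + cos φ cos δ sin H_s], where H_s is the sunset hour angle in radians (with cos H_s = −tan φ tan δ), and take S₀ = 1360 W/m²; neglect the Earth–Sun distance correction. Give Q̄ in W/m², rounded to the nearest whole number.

205 W/m²

cos H_s = −tan(-50.6°) · tan(7.8°) = 0.1668, so H_s = arccos(0.1668) = 80.40°. In radians, H_s = 1.4032.
H_s sin φ sin δ = 1.4032 × -0.7727 × 0.1357 = -0.1471.
cos φ cos δ sin H_s = 0.6347 × 0.9907 × 0.9860 = 0.6200.
Q̄ = (1360/π) × (-0.1471 + 0.6200) = 432.90 × 0.4729 = 204.72 W/m².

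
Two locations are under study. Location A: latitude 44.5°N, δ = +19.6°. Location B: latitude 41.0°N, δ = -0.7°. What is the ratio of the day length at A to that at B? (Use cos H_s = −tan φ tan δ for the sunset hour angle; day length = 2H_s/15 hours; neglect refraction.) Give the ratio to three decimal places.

A: H_s = arccos(−tan 44.5° · tan 19.6°) = 110.48°, so 2H_s/15 = 14.7307 h.
B: H_s = arccos(−tan 41.0° · tan -0.7°) = 89.39°, so 2H_s/15 = 11.9187 h.
Ratio A/B = 14.7307 / 11.9187 = 1.2359.

1.236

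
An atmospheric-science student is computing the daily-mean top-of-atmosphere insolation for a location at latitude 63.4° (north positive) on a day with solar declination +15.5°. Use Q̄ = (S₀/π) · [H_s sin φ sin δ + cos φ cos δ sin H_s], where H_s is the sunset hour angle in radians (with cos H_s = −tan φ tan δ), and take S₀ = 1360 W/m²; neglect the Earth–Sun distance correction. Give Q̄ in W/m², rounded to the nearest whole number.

cos H_s = −tan(63.4°) · tan(15.5°) = -0.5538, so H_s = arccos(-0.5538) = 123.63°. In radians, H_s = 2.1578.
H_s sin φ sin δ = 2.1578 × 0.8942 × 0.2672 = 0.5156.
cos φ cos δ sin H_s = 0.4478 × 0.9636 × 0.8326 = 0.3593.
Q̄ = (1360/π) × (0.5156 + 0.3593) = 432.90 × 0.8749 = 378.74 W/m².

379 W/m²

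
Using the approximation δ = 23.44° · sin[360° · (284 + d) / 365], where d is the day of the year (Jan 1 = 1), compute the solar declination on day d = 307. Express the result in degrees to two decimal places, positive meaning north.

360 × (284 + 307) / 365 = 582.904°; sin(582.904°) = -0.6808.
δ = 23.44 × -0.6808 = -15.958° ≈ -15.96°.

-15.96°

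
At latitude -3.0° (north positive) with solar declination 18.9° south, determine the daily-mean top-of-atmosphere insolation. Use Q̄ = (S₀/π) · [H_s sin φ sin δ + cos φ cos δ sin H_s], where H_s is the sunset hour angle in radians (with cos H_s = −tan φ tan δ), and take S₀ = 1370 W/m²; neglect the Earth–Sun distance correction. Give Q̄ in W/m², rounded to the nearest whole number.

−tan φ tan δ = −(-0.0524)(-0.3424) = -0.0179; H_s = arccos(-0.0179) = 91.03°. In radians, H_s = 1.5888.
H_s sin φ sin δ = 1.5888 × -0.0523 × -0.3239 = 0.0269.
cos φ cos δ sin H_s = 0.9986 × 0.9461 × 0.9998 = 0.9446.
Q̄ = (1370/π) × (0.0269 + 0.9446) = 436.08 × 0.9715 = 423.65 W/m².

424 W/m²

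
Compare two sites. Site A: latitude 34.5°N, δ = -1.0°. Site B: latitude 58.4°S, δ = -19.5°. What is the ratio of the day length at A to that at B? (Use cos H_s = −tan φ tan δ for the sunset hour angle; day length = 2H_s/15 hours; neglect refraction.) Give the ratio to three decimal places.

0.714

A: H_s = arccos(−tan 34.5° · tan -1.0°) = 89.31°, so 2H_s/15 = 11.9080 h.
B: H_s = arccos(−tan -58.4° · tan -19.5°) = 125.14°, so 2H_s/15 = 16.6853 h.
Ratio A/B = 11.9080 / 16.6853 = 0.7137.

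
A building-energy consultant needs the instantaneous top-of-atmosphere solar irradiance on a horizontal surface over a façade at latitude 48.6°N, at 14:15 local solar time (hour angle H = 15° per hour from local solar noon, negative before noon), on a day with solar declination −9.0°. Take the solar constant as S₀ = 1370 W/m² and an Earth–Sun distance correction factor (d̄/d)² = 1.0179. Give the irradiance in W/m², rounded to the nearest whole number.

Hour angle H = 15° × (14.25 − 12) = 33.75°.
cos θ_z = sin φ sin δ + cos φ cos δ cos H = (0.7501)(-0.1564) + (0.6613)(0.9877)(0.8315) = 0.4258.
Top-of-atmosphere irradiance = S₀ (d̄/d)² cos θ_z = 1370 × 1.0179 × 0.4258 = 593.79 W/m².

594 W/m²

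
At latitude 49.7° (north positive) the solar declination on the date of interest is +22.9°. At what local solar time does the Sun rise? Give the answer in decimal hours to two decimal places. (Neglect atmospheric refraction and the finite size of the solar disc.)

−tan φ tan δ = −(1.1792)(0.4224) = -0.4981; H_s = arccos(-0.4981) = 119.87°.
Sunrise is at 12 − H_s/15 = 12 − 7.991 = 4.009 h local solar time.

4.01 h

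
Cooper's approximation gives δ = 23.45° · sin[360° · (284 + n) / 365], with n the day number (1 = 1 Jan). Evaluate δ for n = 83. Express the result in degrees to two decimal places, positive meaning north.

360 × (284 + 83) / 365 = 361.973°; sin(361.973°) = 0.0344.
δ = 23.45 × 0.0344 = 0.807° ≈ +0.81°.

+0.81°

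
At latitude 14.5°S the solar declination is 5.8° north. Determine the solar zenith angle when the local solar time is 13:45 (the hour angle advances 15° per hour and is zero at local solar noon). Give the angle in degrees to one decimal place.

Hour angle H = 15° × (13.75 − 12) = 26.25°.
cos θ_z = sin φ sin δ + cos φ cos δ cos H = (-0.2504)(0.1011) + (0.9681)(0.9949)(0.8969) = 0.8385.
θ_z = arccos(0.8385) = 33.02°.

33.0°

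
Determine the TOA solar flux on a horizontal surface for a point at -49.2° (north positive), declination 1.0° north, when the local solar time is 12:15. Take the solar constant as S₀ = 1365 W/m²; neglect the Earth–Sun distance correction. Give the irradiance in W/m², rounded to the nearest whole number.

Hour angle H = 15° × (12.25 − 12) = 3.75°.
cos θ_z = sin(-49.2°) sin(1.0°) + cos(-49.2°) cos(1.0°) cos(3.75°) = -0.0132 + 0.6519 = 0.6387.
Top-of-atmosphere irradiance = S₀ cos θ_z = 1365 × 0.6387 = 871.83 W/m².

872 W/m²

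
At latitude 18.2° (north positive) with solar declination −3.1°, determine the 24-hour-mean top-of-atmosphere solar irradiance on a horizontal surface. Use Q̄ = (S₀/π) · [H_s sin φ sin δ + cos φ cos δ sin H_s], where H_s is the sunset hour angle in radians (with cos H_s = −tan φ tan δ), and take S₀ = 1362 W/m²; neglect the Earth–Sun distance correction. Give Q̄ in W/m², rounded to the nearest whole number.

400 W/m²

The sunset hour angle satisfies cos H_s = −tan φ tan δ = 0.0178, giving H_s = 88.98°. In radians, H_s = 1.5530.
H_s sin φ sin δ = 1.5530 × 0.3123 × -0.0541 = -0.0262.
cos φ cos δ sin H_s = 0.9500 × 0.9985 × 0.9998 = 0.9484.
Q̄ = (1362/π) × (-0.0262 + 0.9484) = 433.54 × 0.9222 = 399.81 W/m².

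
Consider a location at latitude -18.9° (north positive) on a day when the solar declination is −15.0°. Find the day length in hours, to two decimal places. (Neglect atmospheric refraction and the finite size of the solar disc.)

12.70 hours

cos H_s = −tan(-18.9°) · tan(-15.0°) = -0.0917, so H_s = arccos(-0.0917) = 95.26°.
Day length = 2 H_s / 15° h⁻¹ = 190.52° / 15 = 12.701 h.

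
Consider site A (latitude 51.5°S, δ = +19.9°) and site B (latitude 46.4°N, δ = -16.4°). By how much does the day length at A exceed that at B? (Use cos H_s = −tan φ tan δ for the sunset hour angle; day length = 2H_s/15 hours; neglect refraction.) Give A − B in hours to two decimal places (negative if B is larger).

A: H_s = arccos(−tan -51.5° · tan 19.9°) = 62.93°, so 2H_s/15 = 8.3907 h.
B: H_s = arccos(−tan 46.4° · tan -16.4°) = 72.00°, so 2H_s/15 = 9.6000 h.
A − B = 8.3907 − 9.6000 = -1.2093 h.

-1.21 h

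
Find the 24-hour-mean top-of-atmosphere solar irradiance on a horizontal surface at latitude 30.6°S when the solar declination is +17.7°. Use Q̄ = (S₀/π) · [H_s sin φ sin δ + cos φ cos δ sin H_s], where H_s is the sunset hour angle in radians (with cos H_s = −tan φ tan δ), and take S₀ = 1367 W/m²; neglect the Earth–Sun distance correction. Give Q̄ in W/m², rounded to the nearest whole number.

257 W/m²

−tan φ tan δ = −(-0.5914)(0.3191) = 0.1887; H_s = arccos(0.1887) = 79.12°. In radians, H_s = 1.3809.
H_s sin φ sin δ = 1.3809 × -0.5090 × 0.3040 = -0.2137.
cos φ cos δ sin H_s = 0.8607 × 0.9527 × 0.9820 = 0.8052.
Q̄ = (1367/π) × (-0.2137 + 0.8052) = 435.13 × 0.5915 = 257.38 W/m².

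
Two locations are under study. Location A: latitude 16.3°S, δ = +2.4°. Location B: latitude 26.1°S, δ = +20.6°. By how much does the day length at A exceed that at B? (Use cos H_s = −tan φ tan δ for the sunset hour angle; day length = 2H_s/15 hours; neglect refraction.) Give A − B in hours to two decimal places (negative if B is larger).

A: H_s = arccos(−tan -16.3° · tan 2.4°) = 89.30°, so 2H_s/15 = 11.9067 h.
B: H_s = arccos(−tan -26.1° · tan 20.6°) = 79.39°, so 2H_s/15 = 10.5853 h.
A − B = 11.9067 − 10.5853 = 1.3214 h.

+1.32 h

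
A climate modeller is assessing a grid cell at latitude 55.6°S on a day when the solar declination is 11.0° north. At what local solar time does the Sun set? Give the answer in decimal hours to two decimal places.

16.90 h

The sunset hour angle satisfies cos H_s = −tan φ tan δ = 0.2839, giving H_s = 73.51°.
Sunset is at 12 + H_s/15 = 12 + 4.901 = 16.901 h local solar time.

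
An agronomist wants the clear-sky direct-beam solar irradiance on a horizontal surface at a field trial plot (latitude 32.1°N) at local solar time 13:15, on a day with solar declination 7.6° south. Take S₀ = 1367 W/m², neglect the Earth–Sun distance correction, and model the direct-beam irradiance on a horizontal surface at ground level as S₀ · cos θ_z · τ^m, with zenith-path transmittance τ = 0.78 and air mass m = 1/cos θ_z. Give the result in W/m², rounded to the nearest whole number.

703 W/m²

Hour angle H = 15° × (13.25 − 12) = 18.75°.
cos θ_z = sin(32.1°) sin(-7.6°) + cos(32.1°) cos(-7.6°) cos(18.75°) = -0.0703 + 0.7951 = 0.7248.
Air mass m = 1/cos θ_z = 1/0.7248 = 1.380; τ^m = 0.78^1.380 = 0.7097.
Surface direct beam = 1367 × 0.7248 × 0.7097 = 703.17 W/m².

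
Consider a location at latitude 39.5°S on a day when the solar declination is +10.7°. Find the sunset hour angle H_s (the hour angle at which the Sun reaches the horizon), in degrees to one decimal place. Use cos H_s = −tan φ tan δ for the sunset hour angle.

81.0°

−tan φ tan δ = −(-0.8243)(0.1890) = 0.1558; H_s = arccos(0.1558) = 81.04°.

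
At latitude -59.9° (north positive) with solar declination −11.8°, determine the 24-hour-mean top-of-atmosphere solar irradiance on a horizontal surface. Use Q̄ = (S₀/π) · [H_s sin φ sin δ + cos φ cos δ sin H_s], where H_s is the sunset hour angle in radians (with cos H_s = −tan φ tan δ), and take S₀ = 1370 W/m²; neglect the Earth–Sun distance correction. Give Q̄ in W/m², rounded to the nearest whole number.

cos H_s = −tan(-59.9°) · tan(-11.8°) = -0.3604, so H_s = arccos(-0.3604) = 111.12°. In radians, H_s = 1.9394.
H_s sin φ sin δ = 1.9394 × -0.8652 × -0.2045 = 0.3431.
cos φ cos δ sin H_s = 0.5015 × 0.9789 × 0.9328 = 0.4579.
Q̄ = (1370/π) × (0.3431 + 0.4579) = 436.08 × 0.8010 = 349.30 W/m².

349 W/m²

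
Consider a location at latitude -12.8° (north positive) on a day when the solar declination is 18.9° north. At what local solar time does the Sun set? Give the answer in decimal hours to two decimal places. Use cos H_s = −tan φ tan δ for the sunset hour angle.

17.70 h

cos H_s = −tan(-12.8°) · tan(18.9°) = 0.0778, so H_s = arccos(0.0778) = 85.54°.
Sunset is at 12 + H_s/15 = 12 + 5.703 = 17.703 h local solar time.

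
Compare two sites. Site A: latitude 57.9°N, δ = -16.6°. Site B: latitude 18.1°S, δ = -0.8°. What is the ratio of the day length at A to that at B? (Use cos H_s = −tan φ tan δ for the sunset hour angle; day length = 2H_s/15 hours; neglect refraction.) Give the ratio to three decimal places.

A: H_s = arccos(−tan 57.9° · tan -16.6°) = 61.63°, so 2H_s/15 = 8.2173 h.
B: H_s = arccos(−tan -18.1° · tan -0.8°) = 90.26°, so 2H_s/15 = 12.0347 h.
Ratio A/B = 8.2173 / 12.0347 = 0.6828.

0.683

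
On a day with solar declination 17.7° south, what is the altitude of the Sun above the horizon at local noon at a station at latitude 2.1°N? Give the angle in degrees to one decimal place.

At local solar noon the hour angle is zero, so the elevation is 90° − |φ − δ| = 90° − |2.1° − (-17.7°)| = 90° − 19.8° = 70.2°.

70.2°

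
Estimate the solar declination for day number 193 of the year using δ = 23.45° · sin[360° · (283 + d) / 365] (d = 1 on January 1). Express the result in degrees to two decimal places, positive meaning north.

+22.11°

360 × (283 + 193) / 365 = 469.479°; sin(469.479°) = 0.9428.
δ = 23.45 × 0.9428 = 22.109° ≈ +22.11°.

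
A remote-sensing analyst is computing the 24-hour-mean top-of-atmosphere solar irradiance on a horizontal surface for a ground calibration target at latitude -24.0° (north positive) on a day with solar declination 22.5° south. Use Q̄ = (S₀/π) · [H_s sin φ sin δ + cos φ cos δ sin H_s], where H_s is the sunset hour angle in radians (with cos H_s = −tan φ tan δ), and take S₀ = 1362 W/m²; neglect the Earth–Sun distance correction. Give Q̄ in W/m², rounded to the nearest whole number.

478 W/m²

The sunset hour angle satisfies cos H_s = −tan φ tan δ = -0.1844, giving H_s = 100.63°. In radians, H_s = 1.7563.
H_s sin φ sin δ = 1.7563 × -0.4067 × -0.3827 = 0.2734.
cos φ cos δ sin H_s = 0.9135 × 0.9239 × 0.9828 = 0.8295.
Q̄ = (1362/π) × (0.2734 + 0.8295) = 433.54 × 1.1029 = 478.15 W/m².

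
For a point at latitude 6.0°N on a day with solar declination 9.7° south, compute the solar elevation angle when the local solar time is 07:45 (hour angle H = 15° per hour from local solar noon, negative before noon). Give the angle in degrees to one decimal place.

24.6°

Hour angle H = 15° × (7.75 − 12) = -63.75°.
cos θ_z = sin φ sin δ + cos φ cos δ cos H = (0.1045)(-0.1685) + (0.9945)(0.9857)(0.4423) = 0.4160.
θ_z = arccos(0.4160) = 65.42°, so the elevation is 90° − 65.42° = 24.58°.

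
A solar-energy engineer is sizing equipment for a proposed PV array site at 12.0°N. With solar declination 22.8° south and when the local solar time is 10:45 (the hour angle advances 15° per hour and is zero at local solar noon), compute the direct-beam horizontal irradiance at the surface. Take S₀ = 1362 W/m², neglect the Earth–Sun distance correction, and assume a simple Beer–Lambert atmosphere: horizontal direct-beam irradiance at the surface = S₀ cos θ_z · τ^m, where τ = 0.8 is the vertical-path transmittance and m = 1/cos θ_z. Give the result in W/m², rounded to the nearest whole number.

789 W/m²

Hour angle H = 15° × (10.75 − 12) = -18.75°.
cos θ_z = sin φ sin δ + cos φ cos δ cos H = (0.2079)(-0.3875) + (0.9781)(0.9219)(0.9469) = 0.7733.
Air mass m = 1/cos θ_z = 1/0.7733 = 1.293; τ^m = 0.8^1.293 = 0.7494.
Surface direct beam = 1362 × 0.7733 × 0.7494 = 789.29 W/m².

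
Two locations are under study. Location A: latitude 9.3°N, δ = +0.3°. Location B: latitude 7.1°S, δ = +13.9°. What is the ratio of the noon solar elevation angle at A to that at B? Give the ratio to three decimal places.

1.174

A: 90° − |9.3 − (0.3)| = 81.00°.
B: 90° − |-7.1 − (13.9)| = 69.00°.
Ratio A/B = 81.0000 / 69.0000 = 1.1739.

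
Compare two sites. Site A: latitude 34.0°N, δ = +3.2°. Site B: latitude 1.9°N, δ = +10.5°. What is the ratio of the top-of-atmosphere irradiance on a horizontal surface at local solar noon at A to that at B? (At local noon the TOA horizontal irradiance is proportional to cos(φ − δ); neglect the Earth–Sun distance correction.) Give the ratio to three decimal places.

A: cos θ_z = cos(34.0° − (3.2°)) = 0.8590.
B: cos θ_z = cos(1.9° − (10.5°)) = 0.9888.
Ratio A/B = 0.8590 / 0.9888 = 0.8687.

0.869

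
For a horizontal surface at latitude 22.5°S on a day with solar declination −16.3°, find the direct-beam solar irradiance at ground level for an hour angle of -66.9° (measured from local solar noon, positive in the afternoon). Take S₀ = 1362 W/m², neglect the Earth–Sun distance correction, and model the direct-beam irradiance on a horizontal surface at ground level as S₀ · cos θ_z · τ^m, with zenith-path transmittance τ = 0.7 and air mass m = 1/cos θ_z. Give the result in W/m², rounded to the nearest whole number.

283 W/m²

cos θ_z = sin(-22.5°) sin(-16.3°) + cos(-22.5°) cos(-16.3°) cos(-66.90°) = 0.1074 + 0.3479 = 0.4553.
Air mass m = 1/cos θ_z = 1/0.4553 = 2.196; τ^m = 0.7^2.196 = 0.4569.
Surface direct beam = 1362 × 0.4553 × 0.4569 = 283.33 W/m².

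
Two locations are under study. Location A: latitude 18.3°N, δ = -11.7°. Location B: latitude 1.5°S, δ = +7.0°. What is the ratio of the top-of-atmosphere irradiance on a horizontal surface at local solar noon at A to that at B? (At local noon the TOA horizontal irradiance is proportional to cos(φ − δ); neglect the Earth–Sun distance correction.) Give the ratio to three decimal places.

A: cos θ_z = cos(18.3° − (-11.7°)) = 0.8660.
B: cos θ_z = cos(-1.5° − (7.0°)) = 0.9890.
Ratio A/B = 0.8660 / 0.9890 = 0.8756.

0.876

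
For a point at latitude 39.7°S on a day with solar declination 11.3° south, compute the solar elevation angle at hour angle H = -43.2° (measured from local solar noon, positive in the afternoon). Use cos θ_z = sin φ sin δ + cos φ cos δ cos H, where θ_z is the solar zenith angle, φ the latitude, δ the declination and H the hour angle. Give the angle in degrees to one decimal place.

42.5°

cos θ_z = sin φ sin δ + cos φ cos δ cos H = (-0.6388)(-0.1959) + (0.7694)(0.9806)(0.7290) = 0.6752.
θ_z = arccos(0.6752) = 47.53°, so the elevation is 90° − 47.53° = 42.47°.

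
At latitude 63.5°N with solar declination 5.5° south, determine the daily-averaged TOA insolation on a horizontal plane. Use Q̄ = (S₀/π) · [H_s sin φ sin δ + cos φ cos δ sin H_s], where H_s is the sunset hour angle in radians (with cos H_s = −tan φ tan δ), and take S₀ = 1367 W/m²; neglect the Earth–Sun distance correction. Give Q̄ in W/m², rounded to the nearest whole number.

−tan φ tan δ = −(2.0057)(-0.0963) = 0.1931; H_s = arccos(0.1931) = 78.87°. In radians, H_s = 1.3765.
H_s sin φ sin δ = 1.3765 × 0.8949 × -0.0958 = -0.1180.
cos φ cos δ sin H_s = 0.4462 × 0.9954 × 0.9812 = 0.4358.
Q̄ = (1367/π) × (-0.1180 + 0.4358) = 435.13 × 0.3178 = 138.28 W/m².

138 W/m²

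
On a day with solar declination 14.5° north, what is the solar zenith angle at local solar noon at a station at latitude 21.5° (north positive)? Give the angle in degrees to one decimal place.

7.0°

At local solar noon the hour angle is zero, so the zenith angle is |φ − δ| = |21.5° − (14.5°)| = 7.0°.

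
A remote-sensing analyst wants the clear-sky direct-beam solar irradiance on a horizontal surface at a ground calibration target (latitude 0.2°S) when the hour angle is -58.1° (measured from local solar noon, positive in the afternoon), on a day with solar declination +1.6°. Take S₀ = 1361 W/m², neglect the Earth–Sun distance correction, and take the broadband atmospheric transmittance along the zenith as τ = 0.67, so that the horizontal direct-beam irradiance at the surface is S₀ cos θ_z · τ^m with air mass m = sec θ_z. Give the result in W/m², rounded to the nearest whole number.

337 W/m²

With φ = -0.2°, δ = 1.6°, H = -58.10°: sin φ sin δ = -0.0001, cos φ cos δ cos H = 0.5282, so cos θ_z = 0.5281.
Air mass m = 1/cos θ_z = 1/0.5281 = 1.894; τ^m = 0.67^1.894 = 0.4684.
Surface direct beam = 1361 × 0.5281 × 0.4684 = 336.66 W/m².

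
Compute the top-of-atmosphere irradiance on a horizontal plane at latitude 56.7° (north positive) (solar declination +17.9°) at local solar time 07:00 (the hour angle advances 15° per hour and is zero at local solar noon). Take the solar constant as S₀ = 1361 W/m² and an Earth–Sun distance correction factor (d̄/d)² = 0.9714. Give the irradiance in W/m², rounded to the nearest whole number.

Hour angle H = 15° × (7 − 12) = -75.00°.
cos θ_z = sin φ sin δ + cos φ cos δ cos H = (0.8358)(0.3074) + (0.5490)(0.9516)(0.2588) = 0.3921.
Top-of-atmosphere irradiance = S₀ (d̄/d)² cos θ_z = 1361 × 0.9714 × 0.3921 = 518.39 W/m².

518 W/m²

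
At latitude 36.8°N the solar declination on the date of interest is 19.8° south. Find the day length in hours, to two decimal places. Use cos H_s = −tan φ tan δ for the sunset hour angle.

cos H_s = −tan(36.8°) · tan(-19.8°) = 0.2693, so H_s = arccos(0.2693) = 74.38°.
Day length = 2 H_s / 15° h⁻¹ = 148.76° / 15 = 9.917 h.

9.92 hours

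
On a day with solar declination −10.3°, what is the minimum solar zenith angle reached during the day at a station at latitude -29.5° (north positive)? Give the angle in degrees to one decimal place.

19.2°

At local solar noon the hour angle is zero, so the zenith angle is |φ − δ| = |-29.5° − (-10.3°)| = 19.2°.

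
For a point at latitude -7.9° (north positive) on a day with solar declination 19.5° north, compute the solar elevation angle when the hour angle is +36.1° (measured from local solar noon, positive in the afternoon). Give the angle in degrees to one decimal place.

cos θ_z = sin φ sin δ + cos φ cos δ cos H = (-0.1374)(0.3338) + (0.9905)(0.9426)(0.8080) = 0.7085.
θ_z = arccos(0.7085) = 44.89°, so the elevation is 90° − 44.89° = 45.11°.

45.1°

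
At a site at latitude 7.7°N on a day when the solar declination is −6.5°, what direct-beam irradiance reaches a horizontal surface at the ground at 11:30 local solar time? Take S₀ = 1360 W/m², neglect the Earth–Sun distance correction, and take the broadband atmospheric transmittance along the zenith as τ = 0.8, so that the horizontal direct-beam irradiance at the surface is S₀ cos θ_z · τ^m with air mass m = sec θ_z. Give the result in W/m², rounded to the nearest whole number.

Hour angle H = 15° × (11.5 − 12) = -7.50°.
With φ = 7.7°, δ = -6.5°, H = -7.50°: sin φ sin δ = -0.0152, cos φ cos δ cos H = 0.9762, so cos θ_z = 0.9610.
Air mass m = 1/cos θ_z = 1/0.9610 = 1.041; τ^m = 0.8^1.041 = 0.7927.
Surface direct beam = 1360 × 0.9610 × 0.7927 = 1036.03 W/m².

1036 W/m²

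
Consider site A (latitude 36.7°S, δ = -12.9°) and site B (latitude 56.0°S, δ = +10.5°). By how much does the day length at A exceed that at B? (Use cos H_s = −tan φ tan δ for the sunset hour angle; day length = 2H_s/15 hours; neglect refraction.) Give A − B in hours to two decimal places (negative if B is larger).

A: H_s = arccos(−tan -36.7° · tan -12.9°) = 99.83°, so 2H_s/15 = 13.3107 h.
B: H_s = arccos(−tan -56.0° · tan 10.5°) = 74.05°, so 2H_s/15 = 9.8733 h.
A − B = 13.3107 − 9.8733 = 3.4374 h.

+3.44 h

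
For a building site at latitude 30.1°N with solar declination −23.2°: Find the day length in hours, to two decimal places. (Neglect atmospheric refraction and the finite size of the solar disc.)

cos H_s = −tan(30.1°) · tan(-23.2°) = 0.2485, so H_s = arccos(0.2485) = 75.61°.
Day length = 2 H_s / 15° h⁻¹ = 151.22° / 15 = 10.081 h.

10.08 hours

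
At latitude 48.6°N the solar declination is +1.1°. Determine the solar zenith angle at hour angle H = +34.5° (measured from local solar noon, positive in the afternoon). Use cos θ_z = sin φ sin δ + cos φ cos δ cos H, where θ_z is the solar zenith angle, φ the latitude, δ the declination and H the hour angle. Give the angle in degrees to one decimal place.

56.0°

cos θ_z = sin(48.6°) sin(1.1°) + cos(48.6°) cos(1.1°) cos(34.50°) = 0.0144 + 0.5449 = 0.5593.
θ_z = arccos(0.5593) = 55.99°.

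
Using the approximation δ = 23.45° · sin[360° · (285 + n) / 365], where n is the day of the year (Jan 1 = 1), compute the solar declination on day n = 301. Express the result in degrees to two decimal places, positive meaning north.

-14.43°

360 × (285 + 301) / 365 = 577.973°; sin(577.973°) = -0.6153.
δ = 23.45 × -0.6153 = -14.429° ≈ -14.43°.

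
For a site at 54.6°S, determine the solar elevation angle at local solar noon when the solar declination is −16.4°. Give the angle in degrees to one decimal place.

At local solar noon the hour angle is zero, so the elevation is 90° − |φ − δ| = 90° − |-54.6° − (-16.4°)| = 90° − 38.2° = 51.8°.

51.8°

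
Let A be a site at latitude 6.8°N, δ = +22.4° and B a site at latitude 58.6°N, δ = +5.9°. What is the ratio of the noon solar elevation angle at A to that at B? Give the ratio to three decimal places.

1.995

A: 90° − |6.8 − (22.4)| = 74.40°.
B: 90° − |58.6 − (5.9)| = 37.30°.
Ratio A/B = 74.4000 / 37.3000 = 1.9946.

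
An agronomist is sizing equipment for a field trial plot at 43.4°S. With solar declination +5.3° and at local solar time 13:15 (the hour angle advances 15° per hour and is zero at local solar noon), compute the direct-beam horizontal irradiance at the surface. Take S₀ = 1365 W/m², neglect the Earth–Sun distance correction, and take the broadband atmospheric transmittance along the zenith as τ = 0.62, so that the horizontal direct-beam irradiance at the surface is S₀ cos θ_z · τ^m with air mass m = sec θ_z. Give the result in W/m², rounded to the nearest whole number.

Hour angle H = 15° × (13.25 − 12) = 18.75°.
With φ = -43.4°, δ = 5.3°, H = 18.75°: sin φ sin δ = -0.0635, cos φ cos δ cos H = 0.6851, so cos θ_z = 0.6216.
Air mass m = 1/cos θ_z = 1/0.6216 = 1.609; τ^m = 0.62^1.609 = 0.4634.
Surface direct beam = 1365 × 0.6216 × 0.4634 = 393.19 W/m².

393 W/m²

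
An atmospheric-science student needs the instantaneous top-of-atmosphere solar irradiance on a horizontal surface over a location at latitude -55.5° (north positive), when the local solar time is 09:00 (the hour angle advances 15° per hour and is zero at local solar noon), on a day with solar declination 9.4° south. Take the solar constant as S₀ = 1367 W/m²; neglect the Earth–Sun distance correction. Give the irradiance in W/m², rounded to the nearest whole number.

Hour angle H = 15° × (9 − 12) = -45.00°.
With φ = -55.5°, δ = -9.4°, H = -45.00°: sin φ sin δ = 0.1346, cos φ cos δ cos H = 0.3951, so cos θ_z = 0.5297.
Top-of-atmosphere irradiance = S₀ cos θ_z = 1367 × 0.5297 = 724.10 W/m².

724 W/m²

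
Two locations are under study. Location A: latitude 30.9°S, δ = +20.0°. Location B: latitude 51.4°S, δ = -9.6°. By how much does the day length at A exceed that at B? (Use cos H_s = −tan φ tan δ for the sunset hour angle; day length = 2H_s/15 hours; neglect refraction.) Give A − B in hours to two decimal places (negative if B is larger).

-3.31 h

A: H_s = arccos(−tan -30.9° · tan 20.0°) = 77.42°, so 2H_s/15 = 10.3227 h.
B: H_s = arccos(−tan -51.4° · tan -9.6°) = 102.23°, so 2H_s/15 = 13.6307 h.
A − B = 10.3227 − 13.6307 = -3.3080 h.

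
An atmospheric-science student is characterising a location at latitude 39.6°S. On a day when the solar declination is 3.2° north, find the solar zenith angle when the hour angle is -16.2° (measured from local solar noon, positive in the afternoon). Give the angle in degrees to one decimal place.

cos θ_z = sin(-39.6°) sin(3.2°) + cos(-39.6°) cos(3.2°) cos(-16.20°) = -0.0356 + 0.7388 = 0.7032.
θ_z = arccos(0.7032) = 45.32°.

45.3°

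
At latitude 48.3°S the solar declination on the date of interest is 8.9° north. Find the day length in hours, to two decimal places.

The sunset hour angle satisfies cos H_s = −tan φ tan δ = 0.1758, giving H_s = 79.87°.
Day length = 2 H_s / 15° h⁻¹ = 159.74° / 15 = 10.649 h.

10.65 hours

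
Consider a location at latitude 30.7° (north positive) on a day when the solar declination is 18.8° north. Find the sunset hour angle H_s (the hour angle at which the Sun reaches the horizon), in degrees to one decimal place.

−tan φ tan δ = −(0.5938)(0.3404) = -0.2021; H_s = arccos(-0.2021) = 101.66°.

101.7°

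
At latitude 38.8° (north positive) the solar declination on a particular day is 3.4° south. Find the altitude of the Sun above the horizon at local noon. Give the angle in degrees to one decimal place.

At local solar noon the hour angle is zero, so the elevation is 90° − |φ − δ| = 90° − |38.8° − (-3.4°)| = 90° − 42.2° = 47.8°.

47.8°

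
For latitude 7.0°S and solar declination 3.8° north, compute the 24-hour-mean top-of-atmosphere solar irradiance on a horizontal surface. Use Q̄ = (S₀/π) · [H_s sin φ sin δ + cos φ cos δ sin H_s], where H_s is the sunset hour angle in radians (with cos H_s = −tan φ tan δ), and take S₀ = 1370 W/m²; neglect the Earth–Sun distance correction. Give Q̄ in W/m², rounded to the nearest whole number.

426 W/m²

−tan φ tan δ = −(-0.1228)(0.0664) = 0.0082; H_s = arccos(0.0082) = 89.53°. In radians, H_s = 1.5626.
H_s sin φ sin δ = 1.5626 × -0.1219 × 0.0663 = -0.0126.
cos φ cos δ sin H_s = 0.9925 × 0.9978 × 1.0000 = 0.9903.
Q̄ = (1370/π) × (-0.0126 + 0.9903) = 436.08 × 0.9777 = 426.36 W/m².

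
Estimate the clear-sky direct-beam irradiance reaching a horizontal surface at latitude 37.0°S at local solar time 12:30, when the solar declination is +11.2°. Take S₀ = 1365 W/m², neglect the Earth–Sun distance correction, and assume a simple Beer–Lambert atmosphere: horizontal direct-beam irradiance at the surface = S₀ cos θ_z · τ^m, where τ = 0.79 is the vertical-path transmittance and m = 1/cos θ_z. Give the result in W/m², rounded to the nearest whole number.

Hour angle H = 15° × (12.5 − 12) = 7.50°.
cos θ_z = sin(-37.0°) sin(11.2°) + cos(-37.0°) cos(11.2°) cos(7.50°) = -0.1169 + 0.7767 = 0.6598.
Air mass m = 1/cos θ_z = 1/0.6598 = 1.516; τ^m = 0.79^1.516 = 0.6995.
Surface direct beam = 1365 × 0.6598 × 0.6995 = 629.99 W/m².

630 W/m²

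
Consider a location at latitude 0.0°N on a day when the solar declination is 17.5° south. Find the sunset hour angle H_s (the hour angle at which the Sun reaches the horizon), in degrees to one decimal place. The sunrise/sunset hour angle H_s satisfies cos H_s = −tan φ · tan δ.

The sunset hour angle satisfies cos H_s = −tan φ tan δ = 0.0000, giving H_s = 90.00°.

90.0°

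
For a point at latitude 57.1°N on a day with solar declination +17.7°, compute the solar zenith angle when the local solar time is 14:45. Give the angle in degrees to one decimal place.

49.9°

Hour angle H = 15° × (14.75 − 12) = 41.25°.
cos θ_z = sin φ sin δ + cos φ cos δ cos H = (0.8396)(0.3040) + (0.5432)(0.9527)(0.7518) = 0.6443.
θ_z = arccos(0.6443) = 49.89°.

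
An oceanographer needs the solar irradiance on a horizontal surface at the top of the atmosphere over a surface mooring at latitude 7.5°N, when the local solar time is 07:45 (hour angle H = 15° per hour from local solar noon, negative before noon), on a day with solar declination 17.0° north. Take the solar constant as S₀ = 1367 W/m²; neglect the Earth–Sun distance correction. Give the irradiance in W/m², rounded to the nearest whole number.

625 W/m²

Hour angle H = 15° × (7.75 − 12) = -63.75°.
cos θ_z = sin(7.5°) sin(17.0°) + cos(7.5°) cos(17.0°) cos(-63.75°) = 0.0382 + 0.4193 = 0.4575.
Top-of-atmosphere irradiance = S₀ cos θ_z = 1367 × 0.4575 = 625.40 W/m².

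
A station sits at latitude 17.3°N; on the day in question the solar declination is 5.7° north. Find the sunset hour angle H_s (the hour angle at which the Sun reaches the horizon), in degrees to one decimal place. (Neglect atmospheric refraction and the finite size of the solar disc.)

−tan φ tan δ = −(0.3115)(0.0998) = -0.0311; H_s = arccos(-0.0311) = 91.78°.

91.8°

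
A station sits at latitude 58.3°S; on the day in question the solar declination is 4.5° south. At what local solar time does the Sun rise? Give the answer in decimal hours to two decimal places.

5.51 h

cos H_s = −tan(-58.3°) · tan(-4.5°) = -0.1274, so H_s = arccos(-0.1274) = 97.32°.
Sunrise is at 12 − H_s/15 = 12 − 6.488 = 5.512 h local solar time.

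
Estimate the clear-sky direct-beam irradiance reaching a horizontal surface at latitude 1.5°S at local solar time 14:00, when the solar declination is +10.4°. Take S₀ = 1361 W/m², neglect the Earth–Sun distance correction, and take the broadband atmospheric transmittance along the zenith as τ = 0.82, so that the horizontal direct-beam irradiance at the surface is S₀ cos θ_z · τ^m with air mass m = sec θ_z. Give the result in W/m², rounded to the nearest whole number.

Hour angle H = 15° × (14 − 12) = 30.00°.
cos θ_z = sin φ sin δ + cos φ cos δ cos H = (-0.0262)(0.1805) + (0.9997)(0.9836)(0.8660) = 0.8468.
Air mass m = 1/cos θ_z = 1/0.8468 = 1.181; τ^m = 0.82^1.181 = 0.7911.
Surface direct beam = 1361 × 0.8468 × 0.7911 = 911.74 W/m².

912 W/m²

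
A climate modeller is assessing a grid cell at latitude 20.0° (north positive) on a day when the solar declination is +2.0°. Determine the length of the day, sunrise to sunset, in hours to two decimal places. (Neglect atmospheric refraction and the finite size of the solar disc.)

−tan φ tan δ = −(0.3640)(0.0349) = -0.0127; H_s = arccos(-0.0127) = 90.73°.
Day length = 2 H_s / 15° h⁻¹ = 181.46° / 15 = 12.097 h.

12.10 hours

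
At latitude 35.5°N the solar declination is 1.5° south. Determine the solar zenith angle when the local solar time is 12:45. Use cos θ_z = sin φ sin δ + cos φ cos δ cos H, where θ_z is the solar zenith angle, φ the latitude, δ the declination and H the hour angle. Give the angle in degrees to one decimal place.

38.5°

Hour angle H = 15° × (12.75 − 12) = 11.25°.
With φ = 35.5°, δ = -1.5°, H = 11.25°: sin φ sin δ = -0.0152, cos φ cos δ cos H = 0.7982, so cos θ_z = 0.7830.
θ_z = arccos(0.7830) = 38.46°.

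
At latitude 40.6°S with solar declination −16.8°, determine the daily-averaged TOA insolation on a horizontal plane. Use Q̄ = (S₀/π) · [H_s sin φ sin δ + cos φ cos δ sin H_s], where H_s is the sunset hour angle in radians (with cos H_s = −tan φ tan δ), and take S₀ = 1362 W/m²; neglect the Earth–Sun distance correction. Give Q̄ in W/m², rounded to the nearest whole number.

−tan φ tan δ = −(-0.8571)(-0.3019) = -0.2588; H_s = arccos(-0.2588) = 105.00°. In radians, H_s = 1.8326.
H_s sin φ sin δ = 1.8326 × -0.6508 × -0.2890 = 0.3447.
cos φ cos δ sin H_s = 0.7593 × 0.9573 × 0.9659 = 0.7021.
Q̄ = (1362/π) × (0.3447 + 0.7021) = 433.54 × 1.0468 = 453.83 W/m².

454 W/m²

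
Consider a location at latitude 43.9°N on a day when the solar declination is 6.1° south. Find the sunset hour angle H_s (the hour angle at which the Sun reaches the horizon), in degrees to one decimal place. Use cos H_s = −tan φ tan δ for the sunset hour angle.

cos H_s = −tan(43.9°) · tan(-6.1°) = 0.1028, so H_s = arccos(0.1028) = 84.10°.

84.1°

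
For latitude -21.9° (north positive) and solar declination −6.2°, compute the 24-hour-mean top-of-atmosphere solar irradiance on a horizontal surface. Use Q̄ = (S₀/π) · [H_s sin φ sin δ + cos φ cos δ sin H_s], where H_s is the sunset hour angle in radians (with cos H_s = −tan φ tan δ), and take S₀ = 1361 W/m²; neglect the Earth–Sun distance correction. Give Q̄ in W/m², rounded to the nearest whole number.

The sunset hour angle satisfies cos H_s = −tan φ tan δ = -0.0437, giving H_s = 92.50°. In radians, H_s = 1.6144.
H_s sin φ sin δ = 1.6144 × -0.3730 × -0.1080 = 0.0650.
cos φ cos δ sin H_s = 0.9278 × 0.9942 × 0.9990 = 0.9215.
Q̄ = (1361/π) × (0.0650 + 0.9215) = 433.22 × 0.9865 = 427.37 W/m².

427 W/m²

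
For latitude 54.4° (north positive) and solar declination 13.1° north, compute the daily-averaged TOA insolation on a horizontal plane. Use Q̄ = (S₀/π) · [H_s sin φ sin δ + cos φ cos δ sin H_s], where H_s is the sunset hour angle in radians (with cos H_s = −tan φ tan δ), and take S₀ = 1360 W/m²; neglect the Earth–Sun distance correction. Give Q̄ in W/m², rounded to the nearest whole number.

384 W/m²

cos H_s = −tan(54.4°) · tan(13.1°) = -0.3250, so H_s = arccos(-0.3250) = 108.97°. In radians, H_s = 1.9019.
H_s sin φ sin δ = 1.9019 × 0.8131 × 0.2267 = 0.3506.
cos φ cos δ sin H_s = 0.5821 × 0.9740 × 0.9457 = 0.5362.
Q̄ = (1360/π) × (0.3506 + 0.5362) = 432.90 × 0.8868 = 383.90 W/m².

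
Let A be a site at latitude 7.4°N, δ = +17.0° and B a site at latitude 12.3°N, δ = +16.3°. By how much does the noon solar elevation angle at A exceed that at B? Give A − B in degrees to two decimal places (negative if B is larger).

A: 90° − |7.4 − (17.0)| = 80.40°.
B: 90° − |12.3 − (16.3)| = 86.00°.
A − B = 80.40 − 86.00 = -5.60°.

-5.60°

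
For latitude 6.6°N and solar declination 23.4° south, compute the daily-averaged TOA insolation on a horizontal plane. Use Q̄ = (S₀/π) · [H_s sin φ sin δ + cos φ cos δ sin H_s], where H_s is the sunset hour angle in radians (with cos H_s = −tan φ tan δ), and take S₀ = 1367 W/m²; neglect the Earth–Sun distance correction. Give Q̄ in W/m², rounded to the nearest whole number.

cos H_s = −tan(6.6°) · tan(-23.4°) = 0.0501, so H_s = arccos(0.0501) = 87.13°. In radians, H_s = 1.5207.
H_s sin φ sin δ = 1.5207 × 0.1149 × -0.3971 = -0.0694.
cos φ cos δ sin H_s = 0.9934 × 0.9178 × 0.9987 = 0.9106.
Q̄ = (1367/π) × (-0.0694 + 0.9106) = 435.13 × 0.8412 = 366.03 W/m².

366 W/m²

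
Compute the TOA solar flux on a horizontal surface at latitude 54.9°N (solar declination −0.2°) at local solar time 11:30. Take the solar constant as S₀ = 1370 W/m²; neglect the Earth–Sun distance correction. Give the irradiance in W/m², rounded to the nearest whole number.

777 W/m²

Hour angle H = 15° × (11.5 − 12) = -7.50°.
cos θ_z = sin(54.9°) sin(-0.2°) + cos(54.9°) cos(-0.2°) cos(-7.50°) = -0.0029 + 0.5701 = 0.5672.
Top-of-atmosphere irradiance = S₀ cos θ_z = 1370 × 0.5672 = 777.06 W/m².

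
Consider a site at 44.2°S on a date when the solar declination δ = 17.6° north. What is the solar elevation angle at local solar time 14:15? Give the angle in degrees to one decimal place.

Hour angle H = 15° × (14.25 − 12) = 33.75°.
With φ = -44.2°, δ = 17.6°, H = 33.75°: sin φ sin δ = -0.2108, cos φ cos δ cos H = 0.5682, so cos θ_z = 0.3574.
θ_z = arccos(0.3574) = 69.06°, so the elevation is 90° − 69.06° = 20.94°.

20.9°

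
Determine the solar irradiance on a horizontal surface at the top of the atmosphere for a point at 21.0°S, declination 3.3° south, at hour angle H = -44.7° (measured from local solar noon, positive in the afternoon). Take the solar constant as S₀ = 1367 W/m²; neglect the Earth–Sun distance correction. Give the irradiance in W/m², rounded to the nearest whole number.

934 W/m²

cos θ_z = sin(-21.0°) sin(-3.3°) + cos(-21.0°) cos(-3.3°) cos(-44.70°) = 0.0206 + 0.6625 = 0.6831.
Top-of-atmosphere irradiance = S₀ cos θ_z = 1367 × 0.6831 = 933.80 W/m².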